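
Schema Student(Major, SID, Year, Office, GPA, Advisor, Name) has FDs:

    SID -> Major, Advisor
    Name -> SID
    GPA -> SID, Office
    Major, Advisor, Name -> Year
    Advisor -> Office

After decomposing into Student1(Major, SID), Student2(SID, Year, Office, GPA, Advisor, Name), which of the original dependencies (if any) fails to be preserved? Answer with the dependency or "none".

none

SID → Major, Advisor: restricted closure across fragments reaches Major, Advisor.
Name → SID lies within Student2.
GPA → SID, Office lies within Student2.
Major, Advisor, Name → Year: restricted closure across fragments reaches Year.
Advisor → Office lies within Student2.
Every dependency is enforceable on the fragments, so the decomposition is dependency-preserving.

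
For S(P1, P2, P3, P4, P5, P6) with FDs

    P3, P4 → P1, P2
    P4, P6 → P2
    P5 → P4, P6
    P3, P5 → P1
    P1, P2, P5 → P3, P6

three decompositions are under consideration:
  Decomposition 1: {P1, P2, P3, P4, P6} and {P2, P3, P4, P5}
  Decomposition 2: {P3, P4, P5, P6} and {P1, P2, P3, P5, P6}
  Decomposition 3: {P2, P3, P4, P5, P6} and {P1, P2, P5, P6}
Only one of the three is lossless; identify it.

Decomposition 1: common = {P2, P3, P4}, closure = {P1, P2, P3, P4} → lossy.
Decomposition 2: common = {P3, P5, P6}, closure = {P1, P2, P3, P4, P5, P6} → lossless.
Decomposition 3: common = {P2, P5, P6}, closure = {P2, P4, P5, P6} → lossy.

Decomposition 2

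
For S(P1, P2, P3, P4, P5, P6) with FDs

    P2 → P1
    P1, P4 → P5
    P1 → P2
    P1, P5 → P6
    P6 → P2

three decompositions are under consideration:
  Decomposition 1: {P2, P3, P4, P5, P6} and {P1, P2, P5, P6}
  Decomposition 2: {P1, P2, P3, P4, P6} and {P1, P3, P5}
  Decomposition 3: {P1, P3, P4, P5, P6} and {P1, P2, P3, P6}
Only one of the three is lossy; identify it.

Decomposition 2

Decomposition 1: common = {P2, P5, P6}, closure = {P1, P2, P5, P6} → lossless.
Decomposition 2: common = {P1, P3}, closure = {P1, P2, P3} → lossy.
Decomposition 3: common = {P1, P3, P6}, closure = {P1, P2, P3, P6} → lossless.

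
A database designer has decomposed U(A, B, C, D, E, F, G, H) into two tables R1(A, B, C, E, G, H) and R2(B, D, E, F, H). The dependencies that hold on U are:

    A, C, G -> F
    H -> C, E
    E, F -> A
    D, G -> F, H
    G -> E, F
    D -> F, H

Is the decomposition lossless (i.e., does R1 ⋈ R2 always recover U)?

Common attributes: R1 ∩ R2 = {B, E, H}.
Closure of {B, E, H}: H → C, E applies, adding C. So (B, E, H)⁺ = {B, C, E, H}.
The closure contains neither all of R1 = {A, B, C, E, G, H} nor all of R2 = {B, D, E, F, H}, so the common attributes are not a superkey of either fragment. The join is lossy.

No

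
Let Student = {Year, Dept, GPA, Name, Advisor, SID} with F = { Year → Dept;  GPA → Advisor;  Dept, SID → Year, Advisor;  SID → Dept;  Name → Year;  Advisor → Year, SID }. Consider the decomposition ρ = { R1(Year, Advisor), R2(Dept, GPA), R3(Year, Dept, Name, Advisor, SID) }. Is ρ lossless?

Chase test. Columns are Year, Dept, GPA, Name, Advisor, SID; row i has aⱼ where attribute j ∈ Ri, else bᵢⱼ.
Initial tableau (one row per fragment):
  row 1: a1 b12 b13 b14 a5 b16
  row 2: b21 a2 a3 b24 b25 b26
  row 3: a1 a2 b33 a4 a5 a6
Rows 1 and 3 agree on Year; apply Year→Dept and equate their Dept entries.
Rows 1 and 3 agree on Advisor; apply Advisor→Year, SID and equate their Year, SID entries.
No row becomes fully distinguished — the join is lossy.

No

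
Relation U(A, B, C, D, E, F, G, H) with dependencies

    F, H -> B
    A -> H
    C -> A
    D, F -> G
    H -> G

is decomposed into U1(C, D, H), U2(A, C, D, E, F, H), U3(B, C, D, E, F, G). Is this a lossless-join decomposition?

Chase test. Columns are A, B, C, D, E, F, G, H; row i has aⱼ where attribute j ∈ Ui, else bᵢⱼ.
Initial tableau (one row per fragment):
  row 1: b11 b12 a3 a4 b15 b16 b17 a8
  row 2: a1 b22 a3 a4 a5 a6 b27 a8
  row 3: b31 a2 a3 a4 a5 a6 a7 b38
Rows 1 and 2 agree on C; apply C→A and equate their A entries.
Rows 1 and 3 agree on C; apply C→A and equate their A entries.
Rows 2 and 3 agree on D, F; apply D, F→G and equate their G entries.
Rows 1 and 2 agree on H; apply H→G and equate their G entries.
Rows 1 and 3 agree on A; apply A→H and equate their H entries.
Rows 2 and 3 agree on F, H; apply F, H→B and equate their B entries.
Row 2 is now all distinguished symbols — the join is lossless.

Yes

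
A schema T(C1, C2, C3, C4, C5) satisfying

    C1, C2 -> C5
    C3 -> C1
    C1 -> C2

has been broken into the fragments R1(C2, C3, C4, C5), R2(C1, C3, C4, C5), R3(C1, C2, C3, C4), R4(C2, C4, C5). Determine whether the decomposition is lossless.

Chase test. Columns are C1, C2, C3, C4, C5; row i has aⱼ where attribute j ∈ Ri, else bᵢⱼ.
Initial tableau (one row per fragment):
  row 1: b11 a2 a3 a4 a5
  row 2: a1 b22 a3 a4 a5
  row 3: a1 a2 a3 a4 b35
  row 4: b41 a2 b43 a4 a5
Rows 1 and 2 agree on C3; apply C3→C1 and equate their C1 entries.
Rows 1 and 2 agree on C1; apply C1→C2 and equate their C2 entries.
Rows 1 and 3 agree on C1, C2; apply C1, C2→C5 and equate their C5 entries.
Row 1 is now all distinguished symbols — the join is lossless.

Yes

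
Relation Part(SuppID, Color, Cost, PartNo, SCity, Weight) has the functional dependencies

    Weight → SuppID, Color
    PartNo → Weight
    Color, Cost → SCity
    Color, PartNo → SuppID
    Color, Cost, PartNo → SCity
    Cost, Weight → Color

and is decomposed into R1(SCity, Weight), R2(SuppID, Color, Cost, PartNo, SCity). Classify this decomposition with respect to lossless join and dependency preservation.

Lossless test: (SCity)⁺ = {SCity}, which is a superkey of neither fragment — lossy.
Dependency preservation: the restricted closure of {Weight} across the fragments never reaches {SuppID, Color}, so Weight → SuppID, Color cannot be enforced without a join — not preserved.

lossy and not dependency-preserving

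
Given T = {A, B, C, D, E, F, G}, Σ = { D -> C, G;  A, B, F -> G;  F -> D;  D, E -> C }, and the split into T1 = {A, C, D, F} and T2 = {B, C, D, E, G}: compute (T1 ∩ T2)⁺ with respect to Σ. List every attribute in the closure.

T1 ∩ T2 = {C, D}.
D → C, G applies, adding G
Closure: {C, D, G}.

C, D, G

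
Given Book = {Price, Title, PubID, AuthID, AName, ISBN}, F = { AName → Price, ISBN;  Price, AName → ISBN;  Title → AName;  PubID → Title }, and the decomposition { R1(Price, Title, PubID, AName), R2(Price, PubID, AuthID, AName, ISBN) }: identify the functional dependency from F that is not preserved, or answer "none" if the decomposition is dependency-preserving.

none

AName → Price, ISBN lies within R2.
Price, AName → ISBN lies within R2.
Title → AName lies within R1.
PubID → Title lies within R1.
Every dependency is enforceable on the fragments, so the decomposition is dependency-preserving.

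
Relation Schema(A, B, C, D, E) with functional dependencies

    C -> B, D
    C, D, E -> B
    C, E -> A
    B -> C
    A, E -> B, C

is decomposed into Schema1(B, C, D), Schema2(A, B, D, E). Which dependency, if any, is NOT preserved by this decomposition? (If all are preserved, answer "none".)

none

C → B, D lies within Schema1.
C, D, E → B: restricted closure across fragments reaches B.
C, E → A: restricted closure across fragments reaches A.
B → C lies within Schema1.
A, E → B, C: restricted closure across fragments reaches B, C.
Every dependency is enforceable on the fragments, so the decomposition is dependency-preserving.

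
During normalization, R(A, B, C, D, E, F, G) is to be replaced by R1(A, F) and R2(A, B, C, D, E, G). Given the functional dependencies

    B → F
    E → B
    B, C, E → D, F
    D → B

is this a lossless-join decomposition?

Common attributes: R1 ∩ R2 = {A}.
No dependency enlarges {A}, so (A)⁺ = {A}.
The closure contains neither all of R1 = {A, F} nor all of R2 = {A, B, C, D, E, G}, so the common attributes are not a superkey of either fragment. The join is lossy.

No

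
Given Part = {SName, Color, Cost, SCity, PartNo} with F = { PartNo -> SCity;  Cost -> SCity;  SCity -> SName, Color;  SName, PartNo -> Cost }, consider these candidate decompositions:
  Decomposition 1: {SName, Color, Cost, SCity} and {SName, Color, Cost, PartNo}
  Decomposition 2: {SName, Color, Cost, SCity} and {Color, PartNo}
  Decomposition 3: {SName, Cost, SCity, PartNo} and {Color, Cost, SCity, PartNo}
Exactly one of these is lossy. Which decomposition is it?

Decomposition 1: common = {SName, Color, Cost}, closure = {SName, Color, Cost, SCity} → lossless.
Decomposition 2: common = {Color}, closure = {Color} → lossy.
Decomposition 3: common = {Cost, SCity, PartNo}, closure = {SName, Color, Cost, SCity, PartNo} → lossless.

Decomposition 2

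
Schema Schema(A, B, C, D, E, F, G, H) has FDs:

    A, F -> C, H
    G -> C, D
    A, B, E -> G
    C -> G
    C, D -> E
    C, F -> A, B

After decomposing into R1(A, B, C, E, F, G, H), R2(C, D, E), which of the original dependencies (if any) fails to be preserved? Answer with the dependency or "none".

A, F → C, H lies within R1.
G → C, D: restricted closure across fragments reaches C, D.
A, B, E → G lies within R1.
C → G lies within R1.
C, D → E lies within R2.
C, F → A, B lies within R1.
Every dependency is enforceable on the fragments, so the decomposition is dependency-preserving.

none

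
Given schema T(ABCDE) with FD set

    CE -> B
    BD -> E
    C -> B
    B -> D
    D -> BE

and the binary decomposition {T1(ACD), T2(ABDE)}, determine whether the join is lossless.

Yes

Common attributes: T1 ∩ T2 = {AD}.
Closure of {AD}: D → BE applies, adding BE. So (AD)⁺ = {ABDE}.
This closure contains every attribute of T2, so T1 ∩ T2 → T2. The join is lossless.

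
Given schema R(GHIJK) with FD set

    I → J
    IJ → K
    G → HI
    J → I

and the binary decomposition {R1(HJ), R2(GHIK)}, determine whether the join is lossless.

No

Common attributes: R1 ∩ R2 = {H}.
No dependency enlarges {H}, so (H)⁺ = {H}.
The closure contains neither all of R1 = {HJ} nor all of R2 = {GHIK}, so the common attributes are not a superkey of either fragment. The join is lossy.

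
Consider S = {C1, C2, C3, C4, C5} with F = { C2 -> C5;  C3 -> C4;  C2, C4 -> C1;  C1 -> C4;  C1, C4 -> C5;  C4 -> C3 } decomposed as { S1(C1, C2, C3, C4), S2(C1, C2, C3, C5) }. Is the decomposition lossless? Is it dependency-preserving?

Lossless test: (C1, C2, C3)⁺ = {C1, C2, C3, C4, C5}, which contains all of one fragment — lossless.
Dependency preservation: C1, C4 → C5 is not contained in any single fragment, but the restricted closure of its left-hand side across the fragments still reaches the right-hand side; the remaining FDs each lie inside some fragment. All dependencies are preserved.

lossless and dependency-preserving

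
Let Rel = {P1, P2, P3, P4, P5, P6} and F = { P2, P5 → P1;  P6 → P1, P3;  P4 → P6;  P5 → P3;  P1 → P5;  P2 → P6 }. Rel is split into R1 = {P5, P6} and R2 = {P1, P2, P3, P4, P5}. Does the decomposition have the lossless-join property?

Common attributes: R1 ∩ R2 = {P5}.
Closure of {P5}: P5 → P3 applies, adding P3. So (P5)⁺ = {P3, P5}.
The closure contains neither all of R1 = {P5, P6} nor all of R2 = {P1, P2, P3, P4, P5}, so the common attributes are not a superkey of either fragment. The join is lossy.

No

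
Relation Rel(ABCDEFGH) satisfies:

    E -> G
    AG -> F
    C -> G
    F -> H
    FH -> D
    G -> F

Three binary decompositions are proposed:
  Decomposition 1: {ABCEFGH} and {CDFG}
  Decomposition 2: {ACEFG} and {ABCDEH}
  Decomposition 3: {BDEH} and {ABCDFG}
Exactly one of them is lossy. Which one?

Decomposition 3

Decomposition 1: common = {CFG}, closure = {CDFGH} → lossless.
Decomposition 2: common = {ACE}, closure = {ACDEFGH} → lossless.
Decomposition 3: common = {BD}, closure = {BD} → lossy.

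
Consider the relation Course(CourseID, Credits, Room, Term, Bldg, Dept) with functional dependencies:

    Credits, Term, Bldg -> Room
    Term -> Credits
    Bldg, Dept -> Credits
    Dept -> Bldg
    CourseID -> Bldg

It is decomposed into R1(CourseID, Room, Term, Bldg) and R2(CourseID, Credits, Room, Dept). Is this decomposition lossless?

Common attributes: R1 ∩ R2 = {CourseID, Room}.
Closure of {CourseID, Room}: CourseID → Bldg applies, adding Bldg. So (CourseID, Room)⁺ = {CourseID, Room, Bldg}.
The closure contains neither all of R1 = {CourseID, Room, Term, Bldg} nor all of R2 = {CourseID, Credits, Room, Dept}, so the common attributes are not a superkey of either fragment. The join is lossy.

No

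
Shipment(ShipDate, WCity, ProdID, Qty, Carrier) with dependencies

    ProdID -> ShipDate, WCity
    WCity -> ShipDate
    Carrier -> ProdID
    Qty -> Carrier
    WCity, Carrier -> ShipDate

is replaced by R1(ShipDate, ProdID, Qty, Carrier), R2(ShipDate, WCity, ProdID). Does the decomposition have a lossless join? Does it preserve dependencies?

lossless and dependency-preserving

Lossless test: (ShipDate, ProdID)⁺ = {ShipDate, WCity, ProdID}, which contains all of one fragment — lossless.
Dependency preservation: WCity, Carrier → ShipDate is not contained in any single fragment, but the restricted closure of its left-hand side across the fragments still reaches the right-hand side; the remaining FDs each lie inside some fragment. All dependencies are preserved.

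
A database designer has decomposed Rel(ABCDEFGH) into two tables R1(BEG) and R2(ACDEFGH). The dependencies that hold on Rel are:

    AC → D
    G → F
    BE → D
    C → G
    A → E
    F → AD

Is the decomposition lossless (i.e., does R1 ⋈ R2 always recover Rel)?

Common attributes: R1 ∩ R2 = {EG}.
Closure of {EG}: G → F applies, adding F; F → AD applies, adding AD. So (EG)⁺ = {ADEFG}.
The closure contains neither all of R1 = {BEG} nor all of R2 = {ACDEFGH}, so the common attributes are not a superkey of either fragment. The join is lossy.

No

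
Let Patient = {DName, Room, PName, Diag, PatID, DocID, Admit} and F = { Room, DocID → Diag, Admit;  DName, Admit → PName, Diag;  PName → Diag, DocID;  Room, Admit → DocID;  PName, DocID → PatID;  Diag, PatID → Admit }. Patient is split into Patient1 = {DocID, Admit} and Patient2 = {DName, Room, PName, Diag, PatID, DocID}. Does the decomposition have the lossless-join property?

No

Common attributes: Patient1 ∩ Patient2 = {DocID}.
No dependency enlarges {DocID}, so (DocID)⁺ = {DocID}.
The closure contains neither all of Patient1 = {DocID, Admit} nor all of Patient2 = {DName, Room, PName, Diag, PatID, DocID}, so the common attributes are not a superkey of either fragment. The join is lossy.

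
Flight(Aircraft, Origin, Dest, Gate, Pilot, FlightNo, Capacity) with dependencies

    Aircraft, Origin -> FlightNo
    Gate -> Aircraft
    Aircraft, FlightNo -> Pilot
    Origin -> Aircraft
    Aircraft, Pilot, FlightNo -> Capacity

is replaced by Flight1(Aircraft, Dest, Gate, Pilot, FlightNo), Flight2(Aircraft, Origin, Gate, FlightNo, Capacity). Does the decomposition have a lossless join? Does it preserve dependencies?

Lossless test: (Aircraft, Gate, FlightNo)⁺ = {Aircraft, Gate, Pilot, FlightNo, Capacity}, which is a superkey of neither fragment — lossy.
Dependency preservation: Aircraft, Pilot, FlightNo → Capacity is not contained in any single fragment, but the restricted closure of its left-hand side across the fragments still reaches the right-hand side; the remaining FDs each lie inside some fragment. All dependencies are preserved.

lossy but dependency-preserving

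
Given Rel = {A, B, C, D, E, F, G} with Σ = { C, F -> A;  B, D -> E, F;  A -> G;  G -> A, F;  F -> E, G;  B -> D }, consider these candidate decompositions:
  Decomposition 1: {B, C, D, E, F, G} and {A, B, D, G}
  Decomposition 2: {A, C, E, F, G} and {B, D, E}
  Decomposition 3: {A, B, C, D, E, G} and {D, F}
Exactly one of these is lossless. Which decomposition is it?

Decomposition 1: common = {B, D, G}, closure = {A, B, D, E, F, G} → lossless.
Decomposition 2: common = {E}, closure = {E} → lossy.
Decomposition 3: common = {D}, closure = {D} → lossy.

Decomposition 1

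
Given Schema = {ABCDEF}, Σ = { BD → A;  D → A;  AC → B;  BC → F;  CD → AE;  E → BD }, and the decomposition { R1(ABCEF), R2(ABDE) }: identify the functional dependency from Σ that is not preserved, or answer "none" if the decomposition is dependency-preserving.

CD → AE

Check CD → AE: no single fragment contains all of {ACDE}, and the restricted closure of {CD} across the fragments never reaches {AE}.
BD → A is preserved.
D → A is preserved.
AC → B is preserved.
BC → F is preserved.
E → BD is preserved.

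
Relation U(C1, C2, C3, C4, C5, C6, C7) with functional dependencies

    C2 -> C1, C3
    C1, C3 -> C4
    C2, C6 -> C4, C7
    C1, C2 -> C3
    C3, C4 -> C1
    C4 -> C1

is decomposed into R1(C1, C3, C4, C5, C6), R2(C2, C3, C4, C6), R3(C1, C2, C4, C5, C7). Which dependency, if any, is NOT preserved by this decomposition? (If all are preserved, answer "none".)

C2, C6 -> C4, C7

Check C2, C6 → C4, C7: no single fragment contains all of {C2, C4, C6, C7}, and the restricted closure of {C2, C6} across the fragments never reaches {C4, C7}.
C2 → C1, C3 is preserved.
C1, C3 → C4 is preserved.
C1, C2 → C3 is preserved.
C3, C4 → C1 is preserved.
C4 → C1 is preserved.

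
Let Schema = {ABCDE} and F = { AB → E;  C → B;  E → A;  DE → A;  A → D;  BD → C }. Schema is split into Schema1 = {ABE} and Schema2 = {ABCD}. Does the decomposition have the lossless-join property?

Common attributes: Schema1 ∩ Schema2 = {AB}.
Closure of {AB}: AB → E applies, adding E; A → D applies, adding D; BD → C applies, adding C. So (AB)⁺ = {ABCDE}.
This closure contains every attribute of Schema1, so Schema1 ∩ Schema2 → Schema1. The join is lossless.

Yes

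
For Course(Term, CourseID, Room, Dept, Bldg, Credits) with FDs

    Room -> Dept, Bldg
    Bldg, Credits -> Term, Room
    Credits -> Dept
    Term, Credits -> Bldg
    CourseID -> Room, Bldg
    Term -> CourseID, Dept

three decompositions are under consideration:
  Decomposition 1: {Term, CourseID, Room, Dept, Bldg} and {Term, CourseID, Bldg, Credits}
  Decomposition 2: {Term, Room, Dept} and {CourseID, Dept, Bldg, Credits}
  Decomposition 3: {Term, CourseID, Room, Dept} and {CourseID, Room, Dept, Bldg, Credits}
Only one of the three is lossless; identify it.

Decomposition 1: common = {Term, CourseID, Bldg}, closure = {Term, CourseID, Room, Dept, Bldg} → lossless.
Decomposition 2: common = {Dept}, closure = {Dept} → lossy.
Decomposition 3: common = {CourseID, Room, Dept}, closure = {CourseID, Room, Dept, Bldg} → lossy.

Decomposition 1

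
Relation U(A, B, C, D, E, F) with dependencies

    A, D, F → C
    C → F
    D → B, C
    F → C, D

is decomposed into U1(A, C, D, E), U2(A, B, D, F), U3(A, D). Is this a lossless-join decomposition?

Chase test. Columns are A, B, C, D, E, F; row i has aⱼ where attribute j ∈ Ui, else bᵢⱼ.
Initial tableau (one row per fragment):
  row 1: a1 b12 a3 a4 a5 b16
  row 2: a1 a2 b23 a4 b25 a6
  row 3: a1 b32 b33 a4 b35 b36
Rows 1 and 2 agree on D; apply D→B, C and equate their B, C entries.
Rows 1 and 3 agree on D; apply D→B, C and equate their B, C entries.
Rows 1 and 2 agree on C; apply C→F and equate their F entries.
Rows 1 and 3 agree on C; apply C→F and equate their F entries.
Row 1 is now all distinguished symbols — the join is lossless.

Yes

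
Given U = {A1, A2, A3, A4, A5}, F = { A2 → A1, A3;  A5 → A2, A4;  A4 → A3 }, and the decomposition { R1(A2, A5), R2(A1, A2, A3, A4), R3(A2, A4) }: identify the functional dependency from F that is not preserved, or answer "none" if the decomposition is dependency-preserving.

A5 → A2, A4

Check A5 → A2, A4: no single fragment contains all of {A2, A4, A5}, and the restricted closure of {A5} across the fragments never reaches {A2, A4}.
A2 → A1, A3 is preserved.
A4 → A3 is preserved.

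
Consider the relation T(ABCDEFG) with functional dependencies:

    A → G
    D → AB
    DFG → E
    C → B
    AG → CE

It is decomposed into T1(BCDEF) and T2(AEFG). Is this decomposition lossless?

Common attributes: T1 ∩ T2 = {EF}.
No dependency enlarges {EF}, so (EF)⁺ = {EF}.
The closure contains neither all of T1 = {BCDEF} nor all of T2 = {AEFG}, so the common attributes are not a superkey of either fragment. The join is lossy.

No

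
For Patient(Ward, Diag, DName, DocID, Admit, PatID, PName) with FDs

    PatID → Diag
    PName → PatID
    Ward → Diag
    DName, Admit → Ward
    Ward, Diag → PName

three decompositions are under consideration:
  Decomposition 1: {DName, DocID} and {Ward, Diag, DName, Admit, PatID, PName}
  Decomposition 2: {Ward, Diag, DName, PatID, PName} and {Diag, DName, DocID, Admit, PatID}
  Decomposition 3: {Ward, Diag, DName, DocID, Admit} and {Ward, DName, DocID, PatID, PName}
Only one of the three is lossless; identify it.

Decomposition 3

Decomposition 1: common = {DName}, closure = {DName} → lossy.
Decomposition 2: common = {Diag, DName, PatID}, closure = {Diag, DName, PatID} → lossy.
Decomposition 3: common = {Ward, DName, DocID}, closure = {Ward, Diag, DName, DocID, PatID, PName} → lossless.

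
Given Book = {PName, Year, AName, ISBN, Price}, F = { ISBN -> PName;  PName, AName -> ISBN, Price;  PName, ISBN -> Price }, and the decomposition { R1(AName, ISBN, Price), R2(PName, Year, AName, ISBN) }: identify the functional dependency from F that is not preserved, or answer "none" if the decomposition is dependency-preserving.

ISBN → PName lies within R2.
PName, AName → ISBN, Price: restricted closure across fragments reaches ISBN, Price.
PName, ISBN → Price: restricted closure across fragments reaches Price.
Every dependency is enforceable on the fragments, so the decomposition is dependency-preserving.

none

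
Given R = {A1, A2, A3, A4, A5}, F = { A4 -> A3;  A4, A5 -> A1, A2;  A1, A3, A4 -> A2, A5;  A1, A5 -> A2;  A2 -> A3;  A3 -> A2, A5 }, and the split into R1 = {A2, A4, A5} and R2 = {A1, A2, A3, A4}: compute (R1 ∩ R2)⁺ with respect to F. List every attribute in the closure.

A1, A2, A3, A4, A5

R1 ∩ R2 = {A2, A4}.
A4 → A3 applies, adding A3
A3 → A2, A5 applies, adding A5
A4, A5 → A1, A2 applies, adding A1
Closure: {A1, A2, A3, A4, A5}.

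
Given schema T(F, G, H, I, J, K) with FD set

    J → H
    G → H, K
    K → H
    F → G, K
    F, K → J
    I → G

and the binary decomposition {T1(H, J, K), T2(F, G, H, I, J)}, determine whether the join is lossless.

Common attributes: T1 ∩ T2 = {H, J}.
No dependency enlarges {H, J}, so (H, J)⁺ = {H, J}.
The closure contains neither all of T1 = {H, J, K} nor all of T2 = {F, G, H, I, J}, so the common attributes are not a superkey of either fragment. The join is lossy.

No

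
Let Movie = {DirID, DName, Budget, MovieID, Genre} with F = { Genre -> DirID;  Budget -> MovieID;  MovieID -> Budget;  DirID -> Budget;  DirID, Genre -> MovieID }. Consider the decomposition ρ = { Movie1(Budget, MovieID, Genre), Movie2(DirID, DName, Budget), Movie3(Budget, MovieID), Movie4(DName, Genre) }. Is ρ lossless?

No

Chase test. Columns are DirID, DName, Budget, MovieID, Genre; row i has aⱼ where attribute j ∈ Moviei, else bᵢⱼ.
Initial tableau (one row per fragment):
  row 1: b11 b12 a3 a4 a5
  row 2: a1 a2 a3 b24 b25
  row 3: b31 b32 a3 a4 b35
  row 4: b41 a2 b43 b44 a5
Rows 1 and 4 agree on Genre; apply Genre→DirID and equate their DirID entries.
Rows 1 and 2 agree on Budget; apply Budget→MovieID and equate their MovieID entries.
Rows 1 and 4 agree on DirID; apply DirID→Budget and equate their Budget entries.
Rows 1 and 4 agree on DirID, Genre; apply DirID, Genre→MovieID and equate their MovieID entries.
No row becomes fully distinguished — the join is lossy.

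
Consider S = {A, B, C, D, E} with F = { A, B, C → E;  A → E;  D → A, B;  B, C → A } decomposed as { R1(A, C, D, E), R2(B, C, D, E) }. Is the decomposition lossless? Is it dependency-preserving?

lossless but not dependency-preserving

Lossless test: (C, D, E)⁺ = {A, B, C, D, E}, which contains all of one fragment — lossless.
Dependency preservation: the restricted closure of {B, C} across the fragments never reaches {A}, so B, C → A cannot be enforced without a join — not preserved.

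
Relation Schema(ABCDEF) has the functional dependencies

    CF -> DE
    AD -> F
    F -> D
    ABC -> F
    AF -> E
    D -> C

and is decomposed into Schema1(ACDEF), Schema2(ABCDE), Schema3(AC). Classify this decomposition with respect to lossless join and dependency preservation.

Lossless test (chase): Rows 1 and 2 agree on AD; apply AD→F and equate their F entries. Row 2 is now all distinguished symbols — the join is lossless.
Dependency preservation: ABC → F is not contained in any single fragment, but the restricted closure of its left-hand side across the fragments still reaches the right-hand side; the remaining FDs each lie inside some fragment. All dependencies are preserved.

lossless and dependency-preserving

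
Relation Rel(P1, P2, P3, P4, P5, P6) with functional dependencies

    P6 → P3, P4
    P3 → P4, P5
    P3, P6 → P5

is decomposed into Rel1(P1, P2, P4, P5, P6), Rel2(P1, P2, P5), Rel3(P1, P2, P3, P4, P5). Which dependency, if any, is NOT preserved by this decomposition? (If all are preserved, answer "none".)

P6 → P3, P4

Check P6 → P3, P4: no single fragment contains all of {P3, P4, P6}, and the restricted closure of {P6} across the fragments never reaches {P3, P4}.
P3 → P4, P5 is preserved.
P3, P6 → P5 is preserved.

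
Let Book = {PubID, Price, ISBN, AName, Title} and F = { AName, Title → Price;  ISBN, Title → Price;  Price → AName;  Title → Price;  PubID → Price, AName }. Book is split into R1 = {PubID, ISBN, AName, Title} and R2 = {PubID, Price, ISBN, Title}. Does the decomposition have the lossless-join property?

Common attributes: R1 ∩ R2 = {PubID, ISBN, Title}.
Closure of {PubID, ISBN, Title}: ISBN, Title → Price applies, adding Price; Price → AName applies, adding AName. So (PubID, ISBN, Title)⁺ = {PubID, Price, ISBN, AName, Title}.
This closure contains every attribute of R1, so R1 ∩ R2 → R1. The join is lossless.

Yes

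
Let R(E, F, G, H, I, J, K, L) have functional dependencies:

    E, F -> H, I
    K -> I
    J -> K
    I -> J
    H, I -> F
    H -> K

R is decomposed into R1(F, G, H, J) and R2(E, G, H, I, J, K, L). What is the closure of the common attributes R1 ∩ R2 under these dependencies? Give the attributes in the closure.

R1 ∩ R2 = {G, H, J}.
J → K applies, adding K
K → I applies, adding I
H, I → F applies, adding F
Closure: {F, G, H, I, J, K}.

F, G, H, I, J, K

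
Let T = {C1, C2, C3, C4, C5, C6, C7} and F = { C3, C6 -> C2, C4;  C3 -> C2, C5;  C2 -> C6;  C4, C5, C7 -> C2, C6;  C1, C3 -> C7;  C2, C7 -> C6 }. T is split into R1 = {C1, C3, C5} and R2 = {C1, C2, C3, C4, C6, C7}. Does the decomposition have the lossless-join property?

Common attributes: R1 ∩ R2 = {C1, C3}.
Closure of {C1, C3}: C3 → C2, C5 applies, adding C2, C5; C2 → C6 applies, adding C6; C1, C3 → C7 applies, adding C7; C3, C6 → C2, C4 applies, adding C4. So (C1, C3)⁺ = {C1, C2, C3, C4, C5, C6, C7}.
This closure contains every attribute of R1, so R1 ∩ R2 → R1. The join is lossless.

Yes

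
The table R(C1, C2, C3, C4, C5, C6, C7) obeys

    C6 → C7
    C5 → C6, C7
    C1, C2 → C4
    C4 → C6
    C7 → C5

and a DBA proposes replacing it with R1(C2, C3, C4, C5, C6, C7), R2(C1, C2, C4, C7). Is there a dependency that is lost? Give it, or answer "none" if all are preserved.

none

C6 → C7 lies within R1.
C5 → C6, C7 lies within R1.
C1, C2 → C4 lies within R2.
C4 → C6 lies within R1.
C7 → C5 lies within R1.
Every dependency is enforceable on the fragments, so the decomposition is dependency-preserving.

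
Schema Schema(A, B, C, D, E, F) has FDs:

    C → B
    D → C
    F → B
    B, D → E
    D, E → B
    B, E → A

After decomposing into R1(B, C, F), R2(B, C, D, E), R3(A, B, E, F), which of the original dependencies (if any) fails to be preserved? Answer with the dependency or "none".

C → B lies within R1.
D → C lies within R2.
F → B lies within R1.
B, D → E lies within R2.
D, E → B lies within R2.
B, E → A lies within R3.
Every dependency is enforceable on the fragments, so the decomposition is dependency-preserving.

none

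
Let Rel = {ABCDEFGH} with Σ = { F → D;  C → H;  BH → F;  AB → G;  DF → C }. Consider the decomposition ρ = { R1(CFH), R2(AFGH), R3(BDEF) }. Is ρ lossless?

Chase test. Columns are ABCDEFGH; row i has aⱼ where attribute j ∈ Ri, else bᵢⱼ.
Initial tableau (one row per fragment):
  row 1: b11 b12 a3 b14 b15 a6 b17 a8
  row 2: a1 b22 b23 b24 b25 a6 a7 a8
  row 3: b31 a2 b33 a4 a5 a6 b37 b38
Rows 1 and 2 agree on F; apply F→D and equate their D entries.
Rows 1 and 3 agree on F; apply F→D and equate their D entries.
Rows 1 and 2 agree on DF; apply DF→C and equate their C entries.
Rows 1 and 3 agree on DF; apply DF→C and equate their C entries.
Rows 1 and 3 agree on C; apply C→H and equate their H entries.
No row becomes fully distinguished — the join is lossy.

No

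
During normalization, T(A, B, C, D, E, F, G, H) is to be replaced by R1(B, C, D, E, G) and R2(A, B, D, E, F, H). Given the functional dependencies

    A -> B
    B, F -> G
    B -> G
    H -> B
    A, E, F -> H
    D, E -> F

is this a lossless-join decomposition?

Common attributes: R1 ∩ R2 = {B, D, E}.
Closure of {B, D, E}: B → G applies, adding G; D, E → F applies, adding F. So (B, D, E)⁺ = {B, D, E, F, G}.
The closure contains neither all of R1 = {B, C, D, E, G} nor all of R2 = {A, B, D, E, F, H}, so the common attributes are not a superkey of either fragment. The join is lossy.

No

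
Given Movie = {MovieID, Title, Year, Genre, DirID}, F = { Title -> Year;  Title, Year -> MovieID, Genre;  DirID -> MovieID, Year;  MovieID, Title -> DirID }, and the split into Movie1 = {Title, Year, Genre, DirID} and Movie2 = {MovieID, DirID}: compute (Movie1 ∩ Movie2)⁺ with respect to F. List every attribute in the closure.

Movie1 ∩ Movie2 = {DirID}.
DirID → MovieID, Year applies, adding MovieID, Year
Closure: {MovieID, Year, DirID}.

MovieID, Year, DirID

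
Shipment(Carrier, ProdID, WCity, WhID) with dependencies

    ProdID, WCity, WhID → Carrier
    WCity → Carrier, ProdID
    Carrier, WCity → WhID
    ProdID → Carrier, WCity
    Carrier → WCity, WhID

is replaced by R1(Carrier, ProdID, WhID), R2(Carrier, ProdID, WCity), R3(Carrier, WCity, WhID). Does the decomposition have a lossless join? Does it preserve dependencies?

lossless and dependency-preserving

Lossless test (chase): Rows 2 and 3 agree on WCity; apply WCity→Carrier, ProdID and equate their Carrier, ProdID entries. Rows 2 and 3 agree on Carrier, WCity; apply Carrier, WCity→WhID and equate their WhID entries. Rows 1 and 2 agree on ProdID; apply ProdID→Carrier, WCity and equate their Carrier, WCity entries. Row 1 is now all distinguished symbols — the join is lossless.
Dependency preservation: ProdID, WCity, WhID → Carrier is not contained in any single fragment, but the restricted closure of its left-hand side across the fragments still reaches the right-hand side; the remaining FDs each lie inside some fragment. All dependencies are preserved.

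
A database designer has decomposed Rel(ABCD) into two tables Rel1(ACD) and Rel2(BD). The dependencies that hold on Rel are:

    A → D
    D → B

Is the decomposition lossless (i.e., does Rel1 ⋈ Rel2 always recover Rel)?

Common attributes: Rel1 ∩ Rel2 = {D}.
Closure of {D}: D → B applies, adding B. So (D)⁺ = {BD}.
This closure contains every attribute of Rel2, so Rel1 ∩ Rel2 → Rel2. The join is lossless.

Yes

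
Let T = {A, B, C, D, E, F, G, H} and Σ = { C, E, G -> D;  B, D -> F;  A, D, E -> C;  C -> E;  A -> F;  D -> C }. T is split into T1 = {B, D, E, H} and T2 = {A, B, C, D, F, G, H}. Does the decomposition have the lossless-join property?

Common attributes: T1 ∩ T2 = {B, D, H}.
Closure of {B, D, H}: B, D → F applies, adding F; D → C applies, adding C; C → E applies, adding E. So (B, D, H)⁺ = {B, C, D, E, F, H}.
This closure contains every attribute of T1, so T1 ∩ T2 → T1. The join is lossless.

Yes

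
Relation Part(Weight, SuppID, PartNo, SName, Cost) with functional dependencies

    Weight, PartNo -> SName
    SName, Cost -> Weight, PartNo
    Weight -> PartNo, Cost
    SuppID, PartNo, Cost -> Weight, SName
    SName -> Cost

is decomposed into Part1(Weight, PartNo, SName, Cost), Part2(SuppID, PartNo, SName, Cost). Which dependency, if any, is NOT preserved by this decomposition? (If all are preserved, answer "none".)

Weight, PartNo → SName lies within Part1.
SName, Cost → Weight, PartNo lies within Part1.
Weight → PartNo, Cost lies within Part1.
SuppID, PartNo, Cost → Weight, SName: restricted closure across fragments reaches Weight, SName.
SName → Cost lies within Part1.
Every dependency is enforceable on the fragments, so the decomposition is dependency-preserving.

none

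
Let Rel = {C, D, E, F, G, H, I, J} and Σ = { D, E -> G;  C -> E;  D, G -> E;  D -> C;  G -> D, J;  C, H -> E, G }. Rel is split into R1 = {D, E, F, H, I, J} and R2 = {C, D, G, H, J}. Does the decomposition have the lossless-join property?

Common attributes: R1 ∩ R2 = {D, H, J}.
Closure of {D, H, J}: D → C applies, adding C; C, H → E, G applies, adding E, G. So (D, H, J)⁺ = {C, D, E, G, H, J}.
This closure contains every attribute of R2, so R1 ∩ R2 → R2. The join is lossless.

Yes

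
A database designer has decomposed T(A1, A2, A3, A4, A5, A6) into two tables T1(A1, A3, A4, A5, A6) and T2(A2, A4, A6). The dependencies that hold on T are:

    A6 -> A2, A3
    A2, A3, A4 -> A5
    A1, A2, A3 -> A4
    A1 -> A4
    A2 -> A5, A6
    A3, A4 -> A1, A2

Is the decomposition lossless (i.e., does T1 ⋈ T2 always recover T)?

Yes

Common attributes: T1 ∩ T2 = {A4, A6}.
Closure of {A4, A6}: A6 → A2, A3 applies, adding A2, A3; A2, A3, A4 → A5 applies, adding A5; A3, A4 → A1, A2 applies, adding A1. So (A4, A6)⁺ = {A1, A2, A3, A4, A5, A6}.
This closure contains every attribute of T1, so T1 ∩ T2 → T1. The join is lossless.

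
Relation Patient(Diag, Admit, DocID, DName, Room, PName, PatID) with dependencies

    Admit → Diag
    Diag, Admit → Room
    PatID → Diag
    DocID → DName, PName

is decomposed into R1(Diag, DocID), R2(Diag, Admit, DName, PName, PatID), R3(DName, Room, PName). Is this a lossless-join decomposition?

Chase test. Columns are Diag, Admit, DocID, DName, Room, PName, PatID; row i has aⱼ where attribute j ∈ Ri, else bᵢⱼ.
Initial tableau (one row per fragment):
  row 1: a1 b12 a3 b14 b15 b16 b17
  row 2: a1 a2 b23 a4 b25 a6 a7
  row 3: b31 b32 b33 a4 a5 a6 b37
No row becomes fully distinguished — the join is lossy.

No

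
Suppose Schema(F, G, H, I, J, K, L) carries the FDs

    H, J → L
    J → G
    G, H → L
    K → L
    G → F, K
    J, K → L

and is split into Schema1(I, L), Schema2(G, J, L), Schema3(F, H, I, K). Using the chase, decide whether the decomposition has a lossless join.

Chase test. Columns are F, G, H, I, J, K, L; row i has aⱼ where attribute j ∈ Schemai, else bᵢⱼ.
Initial tableau (one row per fragment):
  row 1: b11 b12 b13 a4 b15 b16 a7
  row 2: b21 a2 b23 b24 a5 b26 a7
  row 3: a1 b32 a3 a4 b35 a6 b37
No row becomes fully distinguished — the join is lossy.

No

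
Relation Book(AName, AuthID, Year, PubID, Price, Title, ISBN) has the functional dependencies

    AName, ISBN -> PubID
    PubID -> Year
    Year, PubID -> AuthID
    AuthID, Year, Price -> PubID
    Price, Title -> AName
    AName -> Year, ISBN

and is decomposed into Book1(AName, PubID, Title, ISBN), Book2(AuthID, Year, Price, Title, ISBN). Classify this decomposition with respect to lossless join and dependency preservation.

Lossless test: (Title, ISBN)⁺ = {Title, ISBN}, which is a superkey of neither fragment — lossy.
Dependency preservation: the restricted closure of {PubID} across the fragments never reaches {Year}, so PubID → Year cannot be enforced without a join — not preserved.

lossy and not dependency-preserving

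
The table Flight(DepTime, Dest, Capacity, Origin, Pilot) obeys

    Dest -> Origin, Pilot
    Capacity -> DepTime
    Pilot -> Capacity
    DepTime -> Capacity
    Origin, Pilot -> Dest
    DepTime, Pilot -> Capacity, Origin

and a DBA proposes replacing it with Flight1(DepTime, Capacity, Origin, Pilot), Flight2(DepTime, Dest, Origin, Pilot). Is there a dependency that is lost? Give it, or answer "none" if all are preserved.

none

Dest → Origin, Pilot lies within Flight2.
Capacity → DepTime lies within Flight1.
Pilot → Capacity lies within Flight1.
DepTime → Capacity lies within Flight1.
Origin, Pilot → Dest lies within Flight2.
DepTime, Pilot → Capacity, Origin lies within Flight1.
Every dependency is enforceable on the fragments, so the decomposition is dependency-preserving.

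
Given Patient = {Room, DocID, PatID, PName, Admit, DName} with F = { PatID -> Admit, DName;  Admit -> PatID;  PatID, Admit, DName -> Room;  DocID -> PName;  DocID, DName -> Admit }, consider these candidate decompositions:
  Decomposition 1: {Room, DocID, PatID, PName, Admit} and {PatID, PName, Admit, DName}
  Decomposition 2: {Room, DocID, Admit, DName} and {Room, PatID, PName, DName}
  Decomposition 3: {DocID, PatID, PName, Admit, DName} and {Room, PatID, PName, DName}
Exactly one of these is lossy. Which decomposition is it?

Decomposition 1: common = {PatID, PName, Admit}, closure = {Room, PatID, PName, Admit, DName} → lossless.
Decomposition 2: common = {Room, DName}, closure = {Room, DName} → lossy.
Decomposition 3: common = {PatID, PName, DName}, closure = {Room, PatID, PName, Admit, DName} → lossless.

Decomposition 2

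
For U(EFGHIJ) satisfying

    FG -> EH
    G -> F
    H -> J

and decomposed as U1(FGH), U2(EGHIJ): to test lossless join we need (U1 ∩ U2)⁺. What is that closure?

EFGHJ

U1 ∩ U2 = {GH}.
G → F applies, adding F
H → J applies, adding J
FG → EH applies, adding E
Closure: {EFGHJ}.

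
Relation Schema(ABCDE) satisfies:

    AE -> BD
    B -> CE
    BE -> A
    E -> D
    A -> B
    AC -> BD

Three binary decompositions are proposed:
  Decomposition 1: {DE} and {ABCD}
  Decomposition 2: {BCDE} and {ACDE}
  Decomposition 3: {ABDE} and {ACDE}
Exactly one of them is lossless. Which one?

Decomposition 3

Decomposition 1: common = {D}, closure = {D} → lossy.
Decomposition 2: common = {CDE}, closure = {CDE} → lossy.
Decomposition 3: common = {ADE}, closure = {ABCDE} → lossless.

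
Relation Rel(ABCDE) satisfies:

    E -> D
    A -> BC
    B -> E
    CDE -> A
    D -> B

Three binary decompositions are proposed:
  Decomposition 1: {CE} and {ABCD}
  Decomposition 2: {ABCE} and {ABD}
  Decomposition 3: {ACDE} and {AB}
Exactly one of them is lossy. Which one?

Decomposition 1: common = {C}, closure = {C} → lossy.
Decomposition 2: common = {AB}, closure = {ABCDE} → lossless.
Decomposition 3: common = {A}, closure = {ABCDE} → lossless.

Decomposition 1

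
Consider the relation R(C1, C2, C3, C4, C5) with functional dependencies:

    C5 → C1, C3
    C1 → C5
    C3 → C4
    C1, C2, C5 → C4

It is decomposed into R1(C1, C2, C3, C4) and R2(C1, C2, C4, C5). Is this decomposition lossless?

Common attributes: R1 ∩ R2 = {C1, C2, C4}.
Closure of {C1, C2, C4}: C1 → C5 applies, adding C5; C5 → C1, C3 applies, adding C3. So (C1, C2, C4)⁺ = {C1, C2, C3, C4, C5}.
This closure contains every attribute of R1, so R1 ∩ R2 → R1. The join is lossless.

Yes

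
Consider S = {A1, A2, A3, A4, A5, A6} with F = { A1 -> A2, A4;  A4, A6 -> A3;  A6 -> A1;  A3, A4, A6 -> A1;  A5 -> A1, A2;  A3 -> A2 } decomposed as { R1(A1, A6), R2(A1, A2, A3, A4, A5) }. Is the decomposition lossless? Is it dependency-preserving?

Lossless test: (A1)⁺ = {A1, A2, A4}, which is a superkey of neither fragment — lossy.
Dependency preservation: the restricted closure of {A4, A6} across the fragments never reaches {A3}, so A4, A6 → A3 cannot be enforced without a join — not preserved.

lossy and not dependency-preserving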